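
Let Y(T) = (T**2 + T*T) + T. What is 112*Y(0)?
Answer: 0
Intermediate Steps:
Y(T) = T + 2*T**2 (Y(T) = (T**2 + T**2) + T = 2*T**2 + T = T + 2*T**2)
112*Y(0) = 112*(0*(1 + 2*0)) = 112*(0*(1 + 0)) = 112*(0*1) = 112*0 = 0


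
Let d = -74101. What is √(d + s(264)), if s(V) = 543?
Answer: I*√73558 ≈ 271.22*I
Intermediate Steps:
√(d + s(264)) = √(-74101 + 543) = √(-73558) = I*√73558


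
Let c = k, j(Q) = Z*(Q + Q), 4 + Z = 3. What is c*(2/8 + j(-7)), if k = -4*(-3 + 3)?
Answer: 0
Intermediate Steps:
Z = -1 (Z = -4 + 3 = -1)
j(Q) = -2*Q (j(Q) = -(Q + Q) = -2*Q)
k = 0 (k = -4*0 = 0)
c = 0
c*(2/8 + j(-7)) = 0*(2/8 - 2*(-7)) = 0*(2*(⅛) + 14) = 0*(¼ + 14) = 0*(57/4) = 0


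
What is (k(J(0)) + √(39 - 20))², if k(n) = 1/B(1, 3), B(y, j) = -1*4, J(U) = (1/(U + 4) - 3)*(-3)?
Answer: 305/16 - √19/2 ≈ 16.883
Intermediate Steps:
J(U) = 9 - 3/(4 + U) (J(U) = (1/(4 + U) - 3)*(-3) = (-3 + 1/(4 + U))*(-3) = 9 - 3/(4 + U))
B(y, j) = -4
k(n) = -¼ (k(n) = 1/(-4) = -¼)
(k(J(0)) + √(39 - 20))² = (-¼ + √(39 - 20))² = (-¼ + √19)²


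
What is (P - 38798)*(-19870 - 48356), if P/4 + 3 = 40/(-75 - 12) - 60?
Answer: 77266172420/29 ≈ 2.6643e+9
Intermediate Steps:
P = -22084/87 (P = -12 + 4*(40/(-75 - 12) - 60) = -12 + 4*(40/(-87) - 60) = -12 + 4*(-1/87*40 - 60) = -12 + 4*(-40/87 - 60) = -12 + 4*(-5260/87) = -12 - 21040/87 = -22084/87 ≈ -253.84)
(P - 38798)*(-19870 - 48356) = (-22084/87 - 38798)*(-19870 - 48356) = -3397510/87*(-68226) = 77266172420/29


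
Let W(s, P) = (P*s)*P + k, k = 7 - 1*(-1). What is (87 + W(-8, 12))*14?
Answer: -14798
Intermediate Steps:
k = 8 (k = 7 + 1 = 8)
W(s, P) = 8 + s*P² (W(s, P) = (P*s)*P + 8 = s*P² + 8 = 8 + s*P²)
(87 + W(-8, 12))*14 = (87 + (8 - 8*12²))*14 = (87 + (8 - 8*144))*14 = (87 + (8 - 1152))*14 = (87 - 1144)*14 = -1057*14 = -14798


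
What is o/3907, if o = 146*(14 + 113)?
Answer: 18542/3907 ≈ 4.7458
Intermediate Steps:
o = 18542 (o = 146*127 = 18542)
o/3907 = 18542/3907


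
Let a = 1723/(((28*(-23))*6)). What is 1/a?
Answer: -3864/1723 ≈ -2.2426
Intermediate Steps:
a = -1723/3864 (a = 1723/((-644*6)) = 1723/(-3864) = 1723*(-1/3864) = -1723/3864 ≈ -0.44591)
1/a = 1/(-1723/3864) = -3864/1723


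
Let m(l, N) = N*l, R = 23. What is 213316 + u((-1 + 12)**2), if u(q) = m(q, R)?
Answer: 216099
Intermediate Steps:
u(q) = 23*q
213316 + u((-1 + 12)**2) = 213316 + 23*(-1 + 12)**2 = 213316 + 23*11**2 = 213316 + 23*121 = 213316 + 2783 = 216099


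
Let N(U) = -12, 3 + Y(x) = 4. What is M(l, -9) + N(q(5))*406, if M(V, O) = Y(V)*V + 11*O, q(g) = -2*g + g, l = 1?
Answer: -4970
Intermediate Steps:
q(g) = -g
Y(x) = 1 (Y(x) = -3 + 4 = 1)
M(V, O) = V + 11*O (M(V, O) = 1*V + 11*O = V + 11*O)
M(l, -9) + N(q(5))*406 = (1 + 11*(-9)) - 12*406 = (1 - 99) - 4872 = -98 - 4872 = -4970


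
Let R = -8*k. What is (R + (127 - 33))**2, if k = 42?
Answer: 58564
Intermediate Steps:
R = -336 (R = -8*42 = -336)
(R + (127 - 33))**2 = (-336 + (127 - 33))**2 = (-336 + 94)**2 = (-242)**2 = 58564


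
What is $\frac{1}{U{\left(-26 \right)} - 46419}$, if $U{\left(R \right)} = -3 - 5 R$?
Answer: $- \frac{1}{46292} \approx -2.1602 \cdot 10^{-5}$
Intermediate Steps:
$\frac{1}{U{\left(-26 \right)} - 46419} = \frac{1}{\left(-3 - -130\right) - 46419} = \frac{1}{\left(-3 + 130\right) - 46419} = \frac{1}{127 - 46419} = \frac{1}{-46292} = - \frac{1}{46292}$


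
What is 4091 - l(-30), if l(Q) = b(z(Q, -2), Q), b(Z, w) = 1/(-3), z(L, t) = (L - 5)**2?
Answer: 12274/3 ≈ 4091.3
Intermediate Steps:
z(L, t) = (-5 + L)**2
b(Z, w) = -1/3
l(Q) = -1/3
4091 - l(-30) = 4091 - 1*(-1/3) = 4091 + 1/3 = 12274/3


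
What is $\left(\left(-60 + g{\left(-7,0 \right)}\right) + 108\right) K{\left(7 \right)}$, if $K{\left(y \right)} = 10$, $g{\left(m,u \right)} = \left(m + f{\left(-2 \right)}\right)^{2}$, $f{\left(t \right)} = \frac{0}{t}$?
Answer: $970$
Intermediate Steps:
$f{\left(t \right)} = 0$
$g{\left(m,u \right)} = m^{2}$ ($g{\left(m,u \right)} = \left(m + 0\right)^{2} = m^{2}$)
$\left(\left(-60 + g{\left(-7,0 \right)}\right) + 108\right) K{\left(7 \right)} = \left(\left(-60 + \left(-7\right)^{2}\right) + 108\right) 10 = \left(\left(-60 + 49\right) + 108\right) 10 = \left(-11 + 108\right) 10 = 97 \cdot 10 = 970$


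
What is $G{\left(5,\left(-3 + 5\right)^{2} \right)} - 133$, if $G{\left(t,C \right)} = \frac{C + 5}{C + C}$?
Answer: $- \frac{1055}{8} \approx -131.88$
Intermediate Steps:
$G{\left(t,C \right)} = \frac{5 + C}{2 C}$
$G{\left(5,\left(-3 + 5\right)^{2} \right)} - 133 = \frac{5 + \left(-3 + 5\right)^{2}}{2 \left(-3 + 5\right)^{2}} - 133 = \frac{5 + 2^{2}}{2 \cdot 2^{2}} - 133 = \frac{5 + 4}{2 \cdot 4} - 133 = \frac{1}{2} \cdot \frac{1}{4} \cdot 9 - 133 = \frac{9}{8} - 133 = - \frac{1055}{8}$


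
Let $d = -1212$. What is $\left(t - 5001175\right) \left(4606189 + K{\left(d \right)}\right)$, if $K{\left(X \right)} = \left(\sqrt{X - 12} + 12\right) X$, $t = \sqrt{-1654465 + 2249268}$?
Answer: $- \left(4591645 - 7272 i \sqrt{34}\right) \left(5001175 - \sqrt{594803}\right) \approx -2.296 \cdot 10^{13} + 2.1203 \cdot 10^{11} i$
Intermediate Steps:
$t = \sqrt{594803} \approx 771.23$
$K{\left(X \right)} = X \left(12 + \sqrt{-12 + X}\right)$ ($K{\left(X \right)} = \left(\sqrt{-12 + X} + 12\right) X = \left(12 + \sqrt{-12 + X}\right) X = X \left(12 + \sqrt{-12 + X}\right)$)
$\left(t - 5001175\right) \left(4606189 + K{\left(d \right)}\right) = \left(\sqrt{594803} - 5001175\right) \left(4606189 - 1212 \left(12 + \sqrt{-12 - 1212}\right)\right) = \left(-5001175 + \sqrt{594803}\right) \left(4606189 - 1212 \left(12 + \sqrt{-1224}\right)\right) = \left(-5001175 + \sqrt{594803}\right) \left(4606189 - 1212 \left(12 + 6 i \sqrt{34}\right)\right) = \left(-5001175 + \sqrt{594803}\right) \left(4606189 - \left(14544 + 7272 i \sqrt{34}\right)\right) = \left(-5001175 + \sqrt{594803}\right) \left(4591645 - 7272 i \sqrt{34}\right)$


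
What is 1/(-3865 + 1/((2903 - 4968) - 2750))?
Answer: -4815/18609976 ≈ -0.00025873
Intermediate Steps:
1/(-3865 + 1/((2903 - 4968) - 2750)) = 1/(-3865 + 1/(-2065 - 2750)) = 1/(-3865 + 1/(-4815)) = 1/(-3865 - 1/4815) = 1/(-18609976/4815) = -4815/18609976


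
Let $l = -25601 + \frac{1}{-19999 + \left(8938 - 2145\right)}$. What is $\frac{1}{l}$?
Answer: $- \frac{13206}{338086807} \approx -3.9061 \cdot 10^{-5}$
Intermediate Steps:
$l = - \frac{338086807}{13206}$ ($l = -25601 + \frac{1}{-19999 + 6793} = -25601 + \frac{1}{-13206} = -25601 - \frac{1}{13206} = - \frac{338086807}{13206} \approx -25601.0$)
$\frac{1}{l} = \frac{1}{- \frac{338086807}{13206}} = - \frac{13206}{338086807}$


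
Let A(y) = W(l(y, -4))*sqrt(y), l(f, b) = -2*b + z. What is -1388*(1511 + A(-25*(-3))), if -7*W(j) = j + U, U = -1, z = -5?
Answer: -2097268 + 13880*sqrt(3)/7 ≈ -2.0938e+6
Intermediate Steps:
l(f, b) = -5 - 2*b (l(f, b) = -2*b - 5 = -5 - 2*b)
W(j) = 1/7 - j/7 (W(j) = -(j - 1)/7 = -(-1 + j)/7 = 1/7 - j/7)
A(y) = -2*sqrt(y)/7 (A(y) = (1/7 - (-5 - 2*(-4))/7)*sqrt(y) = (1/7 - (-5 + 8)/7)*sqrt(y) = (1/7 - 1/7*3)*sqrt(y) = (1/7 - 3/7)*sqrt(y) = -2*sqrt(y)/7)
-1388*(1511 + A(-25*(-3))) = -1388*(1511 - 2*5*sqrt(3)/7) = -1388*(1511 - 10*sqrt(3)/7) = -2097268 + 13880*sqrt(3)/7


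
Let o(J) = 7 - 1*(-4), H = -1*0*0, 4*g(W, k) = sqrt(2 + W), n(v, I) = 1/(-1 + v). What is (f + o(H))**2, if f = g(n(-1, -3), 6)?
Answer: (88 + sqrt(6))**2/64 ≈ 127.83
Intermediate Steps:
g(W, k) = sqrt(2 + W)/4
H = 0 (H = 0*0 = 0)
f = sqrt(6)/8 (f = sqrt(2 + 1/(-1 - 1))/4 = sqrt(2 + 1/(-2))/4 = sqrt(2 - 1/2)/4 = sqrt(3/2)/4 = (sqrt(6)/2)/4 = sqrt(6)/8 ≈ 0.30619)
o(J) = 11 (o(J) = 7 + 4 = 11)
(f + o(H))**2 = (sqrt(6)/8 + 11)**2 = (11 + sqrt(6)/8)**2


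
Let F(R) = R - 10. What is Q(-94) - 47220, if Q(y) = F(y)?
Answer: -47324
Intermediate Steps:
F(R) = -10 + R
Q(y) = -10 + y
Q(-94) - 47220 = (-10 - 94) - 47220 = -104 - 47220 = -47324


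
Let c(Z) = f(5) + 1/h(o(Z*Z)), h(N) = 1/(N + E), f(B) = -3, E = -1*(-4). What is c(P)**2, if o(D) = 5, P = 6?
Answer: 36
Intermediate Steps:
E = 4
h(N) = 1/(4 + N) (h(N) = 1/(N + 4) = 1/(4 + N))
c(Z) = 6 (c(Z) = -3 + 1/(1/(4 + 5)) = -3 + 1/(1/9) = -3 + 9 = 6)
c(P)**2 = 6**2 = 36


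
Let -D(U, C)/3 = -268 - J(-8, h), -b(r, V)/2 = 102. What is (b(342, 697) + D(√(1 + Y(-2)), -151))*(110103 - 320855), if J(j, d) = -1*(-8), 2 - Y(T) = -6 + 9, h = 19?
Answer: -131509248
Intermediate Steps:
b(r, V) = -204 (b(r, V) = -2*102 = -204)
Y(T) = -1 (Y(T) = 2 - (-6 + 9) = 2 - 1*3 = 2 - 3 = -1)
J(j, d) = 8
D(U, C) = 828 (D(U, C) = -3*(-268 - 1*8) = -3*(-268 - 8) = -3*(-276) = 828)
(b(342, 697) + D(√(1 + Y(-2)), -151))*(110103 - 320855) = (-204 + 828)*(110103 - 320855) = 624*(-210752) = -131509248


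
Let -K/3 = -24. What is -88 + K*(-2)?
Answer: -232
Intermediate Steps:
K = 72 (K = -3*(-24) = 72)
-88 + K*(-2) = -88 + 72*(-2) = -88 - 144 = -232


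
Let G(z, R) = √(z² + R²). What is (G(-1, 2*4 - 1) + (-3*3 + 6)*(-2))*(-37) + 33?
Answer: -189 - 185*√2 ≈ -450.63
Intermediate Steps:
G(z, R) = √(R² + z²)
(G(-1, 2*4 - 1) + (-3*3 + 6)*(-2))*(-37) + 33 = (√((2*4 - 1)² + (-1)²) + (-3*3 + 6)*(-2))*(-37) + 33 = (√((8 - 1)² + 1) + (-9 + 6)*(-2))*(-37) + 33 = (√(7² + 1) - 3*(-2))*(-37) + 33 = (√(49 + 1) + 6)*(-37) + 33 = (√50 + 6)*(-37) + 33 = (5*√2 + 6)*(-37) + 33 = (6 + 5*√2)*(-37) + 33 = (-222 - 185*√2) + 33 = -189 - 185*√2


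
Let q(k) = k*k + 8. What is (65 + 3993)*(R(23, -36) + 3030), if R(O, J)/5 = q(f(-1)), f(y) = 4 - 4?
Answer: 12458060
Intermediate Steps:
f(y) = 0
q(k) = 8 + k² (q(k) = k² + 8 = 8 + k²)
R(O, J) = 40 (R(O, J) = 5*(8 + 0²) = 5*(8 + 0) = 5*8 = 40)
(65 + 3993)*(R(23, -36) + 3030) = (65 + 3993)*(40 + 3030) = 4058*3070 = 12458060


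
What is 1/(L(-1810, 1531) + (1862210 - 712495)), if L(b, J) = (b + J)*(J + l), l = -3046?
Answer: 1/1572400 ≈ 6.3597e-7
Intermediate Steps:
L(b, J) = (-3046 + J)*(J + b) (L(b, J) = (b + J)*(J - 3046) = (J + b)*(-3046 + J) = (-3046 + J)*(J + b))
1/(L(-1810, 1531) + (1862210 - 712495)) = 1/((1531² - 3046*1531 - 3046*(-1810) + 1531*(-1810)) + (1862210 - 712495)) = 1/((2343961 - 4663426 + 5513260 - 2771110) + 1149715) = 1/(422685 + 1149715) = 1/1572400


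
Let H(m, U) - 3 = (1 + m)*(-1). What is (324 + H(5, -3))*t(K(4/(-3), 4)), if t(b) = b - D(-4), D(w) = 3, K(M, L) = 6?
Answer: 963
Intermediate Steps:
H(m, U) = 2 - m (H(m, U) = 3 + (1 + m)*(-1) = 3 + (-1 - m) = 2 - m)
t(b) = -3 + b (t(b) = b - 1*3 = b - 3 = -3 + b)
(324 + H(5, -3))*t(K(4/(-3), 4)) = (324 + (2 - 1*5))*(-3 + 6) = (324 + (2 - 5))*3 = (324 - 3)*3 = 321*3 = 963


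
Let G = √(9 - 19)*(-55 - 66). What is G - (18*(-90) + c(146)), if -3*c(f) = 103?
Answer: 4963/3 - 121*I*√10 ≈ 1654.3 - 382.64*I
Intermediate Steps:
c(f) = -103/3 (c(f) = -⅓*103 = -103/3)
G = -121*I*√10 (G = √(-10)*(-121) = (I*√10)*(-121) = -121*I*√10 ≈ -382.64*I)
G - (18*(-90) + c(146)) = -121*I*√10 - (18*(-90) - 103/3) = -121*I*√10 - (-1620 - 103/3) = -121*I*√10 - 1*(-4963/3) = -121*I*√10 + 4963/3 = 4963/3 - 121*I*√10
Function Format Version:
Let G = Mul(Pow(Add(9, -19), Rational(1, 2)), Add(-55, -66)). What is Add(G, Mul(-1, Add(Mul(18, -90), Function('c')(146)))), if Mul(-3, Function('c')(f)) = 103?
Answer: Add(Rational(4963, 3), Mul(-121, I, Pow(10, Rational(1, 2)))) ≈ Add(1654.3, Mul(-382.64, I))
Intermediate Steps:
Function('c')(f) = Rational(-103, 3) (Function('c')(f) = Mul(Rational(-1, 3), 103) = Rational(-103, 3))
G = Mul(-121, I, Pow(10, Rational(1, 2))) (G = Mul(Pow(-10, Rational(1, 2)), -121) = Mul(Mul(I, Pow(10, Rational(1, 2))), -121) = Mul(-121, I, Pow(10, Rational(1, 2))) ≈ Mul(-382.64, I))
Add(G, Mul(-1, Add(Mul(18, -90), Function('c')(146)))) = Add(Mul(-121, I, Pow(10, Rational(1, 2))), Mul(-1, Add(Mul(18, -90), Rational(-103, 3)))) = Add(Mul(-121, I, Pow(10, Rational(1, 2))), Mul(-1, Add(-1620, Rational(-103, 3)))) = Add(Mul(-121, I, Pow(10, Rational(1, 2))), Mul(-1, Rational(-4963, 3))) = Add(Mul(-121, I, Pow(10, Rational(1, 2))), Rational(4963, 3)) = Add(Rational(4963, 3), Mul(-121, I, Pow(10, Rational(1, 2))))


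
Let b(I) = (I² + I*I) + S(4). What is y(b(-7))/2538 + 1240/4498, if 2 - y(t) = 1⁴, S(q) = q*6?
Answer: 1575809/5707962 ≈ 0.27607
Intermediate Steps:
S(q) = 6*q
b(I) = 24 + 2*I² (b(I) = (I² + I*I) + 6*4 = (I² + I²) + 24 = 2*I² + 24 = 24 + 2*I²)
y(t) = 1 (y(t) = 2 - 1*1⁴ = 2 - 1*1 = 2 - 1 = 1)
y(b(-7))/2538 + 1240/4498 = 1/2538 + 1240/4498 = 1*(1/2538) + 1240*(1/4498) = 1/2538 + 620/2249 = 1575809/5707962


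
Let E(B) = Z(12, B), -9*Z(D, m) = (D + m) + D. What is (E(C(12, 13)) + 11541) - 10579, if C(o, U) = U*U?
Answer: 8465/9 ≈ 940.56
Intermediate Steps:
Z(D, m) = -2*D/9 - m/9 (Z(D, m) = -((D + m) + D)/9 = -(m + 2*D)/9 = -2*D/9 - m/9)
C(o, U) = U²
E(B) = -8/3 - B/9 (E(B) = -2/9*12 - B/9 = -8/3 - B/9)
(E(C(12, 13)) + 11541) - 10579 = ((-8/3 - ⅑*13²) + 11541) - 10579 = ((-8/3 - ⅑*169) + 11541) - 10579 = ((-8/3 - 169/9) + 11541) - 10579 = (-193/9 + 11541) - 10579 = 103676/9 - 10579 = 8465/9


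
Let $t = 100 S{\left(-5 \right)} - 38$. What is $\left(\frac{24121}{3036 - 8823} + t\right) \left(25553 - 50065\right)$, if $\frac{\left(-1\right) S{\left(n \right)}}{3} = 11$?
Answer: $\frac{474089705024}{5787} \approx 8.1923 \cdot 10^{7}$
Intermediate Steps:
$S{\left(n \right)} = -33$ ($S{\left(n \right)} = \left(-3\right) 11 = -33$)
$t = -3338$ ($t = 100 \left(-33\right) - 38 = -3300 - 38 = -3338$)
$\left(\frac{24121}{3036 - 8823} + t\right) \left(25553 - 50065\right) = \left(\frac{24121}{3036 - 8823} - 3338\right) \left(25553 - 50065\right) = \left(\frac{24121}{3036 - 8823} - 3338\right) \left(-24512\right) = \left(\frac{24121}{-5787} - 3338\right) \left(-24512\right) = \left(24121 \left(- \frac{1}{5787}\right) - 3338\right) \left(-24512\right) = \left(- \frac{24121}{5787} - 3338\right) \left(-24512\right) = \left(- \frac{19341127}{5787}\right) \left(-24512\right) = \frac{474089705024}{5787}$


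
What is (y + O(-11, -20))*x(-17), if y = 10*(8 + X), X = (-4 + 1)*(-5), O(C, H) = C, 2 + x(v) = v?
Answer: -4161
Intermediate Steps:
x(v) = -2 + v
X = 15 (X = -3*(-5) = 15)
y = 230 (y = 10*(8 + 15) = 10*23 = 230)
(y + O(-11, -20))*x(-17) = (230 - 11)*(-2 - 17) = 219*(-19) = -4161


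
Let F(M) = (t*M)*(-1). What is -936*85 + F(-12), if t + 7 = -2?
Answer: -79668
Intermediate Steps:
t = -9 (t = -7 - 2 = -9)
F(M) = 9*M (F(M) = -9*M*(-1) = 9*M)
-936*85 + F(-12) = -936*85 + 9*(-12) = -79560 - 108 = -79668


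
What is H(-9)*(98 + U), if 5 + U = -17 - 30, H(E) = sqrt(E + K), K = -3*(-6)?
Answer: 138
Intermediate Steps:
K = 18
H(E) = sqrt(18 + E) (H(E) = sqrt(E + 18) = sqrt(18 + E))
U = -52 (U = -5 + (-17 - 30) = -5 - 47 = -52)
H(-9)*(98 + U) = sqrt(18 - 9)*(98 - 52) = sqrt(9)*46 = 3*46 = 138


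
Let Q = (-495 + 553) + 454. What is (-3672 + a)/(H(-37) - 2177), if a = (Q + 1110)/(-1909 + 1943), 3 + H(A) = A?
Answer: 61613/37689 ≈ 1.6348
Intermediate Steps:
Q = 512 (Q = 58 + 454 = 512)
H(A) = -3 + A
a = 811/17 (a = (512 + 1110)/(-1909 + 1943) = 1622/34 = 1622*(1/34) = 811/17 ≈ 47.706)
(-3672 + a)/(H(-37) - 2177) = (-3672 + 811/17)/((-3 - 37) - 2177) = -61613/(17*(-40 - 2177)) = -61613/17/(-2217) = -61613/17*(-1/2217) = 61613/37689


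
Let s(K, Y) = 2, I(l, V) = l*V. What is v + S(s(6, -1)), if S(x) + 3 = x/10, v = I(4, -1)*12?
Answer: -254/5 ≈ -50.800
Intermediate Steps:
I(l, V) = V*l
v = -48 (v = -1*4*12 = -4*12 = -48)
S(x) = -3 + x/10
v + S(s(6, -1)) = -48 + (-3 + (1/10)*2) = -48 + (-3 + 1/5) = -48 - 14/5 = -254/5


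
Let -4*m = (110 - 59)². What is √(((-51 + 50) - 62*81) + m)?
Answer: I*√22693/2 ≈ 75.321*I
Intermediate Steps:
m = -2601/4 (m = -(110 - 59)²/4 = -¼*51² = -¼*2601 = -2601/4 ≈ -650.25)
√(((-51 + 50) - 62*81) + m) = √(((-51 + 50) - 62*81) - 2601/4) = √((-1 - 5022) - 2601/4) = √(-5023 - 2601/4) = √(-22693/4) = I*√22693/2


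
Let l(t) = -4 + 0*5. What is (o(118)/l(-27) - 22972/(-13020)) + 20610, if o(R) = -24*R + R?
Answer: 138599621/6510 ≈ 21290.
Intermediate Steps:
l(t) = -4 (l(t) = -4 + 0 = -4)
o(R) = -23*R
(o(118)/l(-27) - 22972/(-13020)) + 20610 = (-23*118/(-4) - 22972/(-13020)) + 20610 = (-2714*(-¼) - 22972*(-1/13020)) + 20610 = (1357/2 + 5743/3255) + 20610 = 4428521/6510 + 20610 = 138599621/6510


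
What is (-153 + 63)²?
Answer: 8100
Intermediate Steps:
(-153 + 63)² = (-90)² = 8100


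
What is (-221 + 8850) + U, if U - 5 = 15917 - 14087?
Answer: 10464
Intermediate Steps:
U = 1835 (U = 5 + (15917 - 14087) = 5 + 1830 = 1835)
(-221 + 8850) + U = (-221 + 8850) + 1835 = 8629 + 1835 = 10464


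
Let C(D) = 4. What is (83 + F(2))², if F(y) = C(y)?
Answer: 7569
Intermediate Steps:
F(y) = 4
(83 + F(2))² = (83 + 4)² = 87² = 7569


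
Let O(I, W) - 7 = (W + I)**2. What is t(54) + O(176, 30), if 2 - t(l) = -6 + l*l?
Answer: 39535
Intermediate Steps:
O(I, W) = 7 + (I + W)**2 (O(I, W) = 7 + (W + I)**2 = 7 + (I + W)**2)
t(l) = 8 - l**2 (t(l) = 2 - (-6 + l*l) = 2 - (-6 + l**2) = 2 + (6 - l**2) = 8 - l**2)
t(54) + O(176, 30) = (8 - 1*54**2) + (7 + (176 + 30)**2) = (8 - 1*2916) + (7 + 206**2) = (8 - 2916) + (7 + 42436) = -2908 + 42443 = 39535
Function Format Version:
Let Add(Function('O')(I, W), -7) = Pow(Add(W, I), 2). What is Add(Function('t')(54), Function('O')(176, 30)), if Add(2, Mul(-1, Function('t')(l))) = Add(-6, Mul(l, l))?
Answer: 39535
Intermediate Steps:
Function('O')(I, W) = Add(7, Pow(Add(I, W), 2)) (Function('O')(I, W) = Add(7, Pow(Add(W, I), 2)) = Add(7, Pow(Add(I, W), 2)))
Function('t')(l) = Add(8, Mul(-1, Pow(l, 2))) (Function('t')(l) = Add(2, Mul(-1, Add(-6, Mul(l, l)))) = Add(2, Mul(-1, Add(-6, Pow(l, 2)))) = Add(2, Add(6, Mul(-1, Pow(l, 2)))) = Add(8, Mul(-1, Pow(l, 2))))
Add(Function('t')(54), Function('O')(176, 30)) = Add(Add(8, Mul(-1, Pow(54, 2))), Add(7, Pow(Add(176, 30), 2))) = Add(Add(8, Mul(-1, 2916)), Add(7, Pow(206, 2))) = Add(Add(8, -2916), Add(7, 42436)) = Add(-2908, 42443) = 39535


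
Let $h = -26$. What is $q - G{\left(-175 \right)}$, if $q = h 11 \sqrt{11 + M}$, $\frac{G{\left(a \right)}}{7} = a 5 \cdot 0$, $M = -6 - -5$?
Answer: $- 286 \sqrt{10} \approx -904.41$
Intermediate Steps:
$M = -1$ ($M = -6 + 5 = -1$)
$G{\left(a \right)} = 0$ ($G{\left(a \right)} = 7 a 5 \cdot 0 = 7 \cdot 5 a 0 = 7 \cdot 0 = 0$)
$q = - 286 \sqrt{10}$ ($q = \left(-26\right) 11 \sqrt{11 - 1} = - 286 \sqrt{10} \approx -904.41$)
$q - G{\left(-175 \right)} = - 286 \sqrt{10} - 0 = - 286 \sqrt{10} + 0 = - 286 \sqrt{10}$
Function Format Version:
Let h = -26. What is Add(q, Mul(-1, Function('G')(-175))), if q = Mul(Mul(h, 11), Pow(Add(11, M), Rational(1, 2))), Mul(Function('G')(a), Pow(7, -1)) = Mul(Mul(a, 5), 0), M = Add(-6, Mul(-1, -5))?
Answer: Mul(-286, Pow(10, Rational(1, 2))) ≈ -904.41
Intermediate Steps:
M = -1 (M = Add(-6, 5) = -1)
Function('G')(a) = 0 (Function('G')(a) = Mul(7, Mul(Mul(a, 5), 0)) = Mul(7, Mul(Mul(5, a), 0)) = Mul(7, 0) = 0)
q = Mul(-286, Pow(10, Rational(1, 2))) (q = Mul(Mul(-26, 11), Pow(Add(11, -1), Rational(1, 2))) = Mul(-286, Pow(10, Rational(1, 2))) ≈ -904.41)
Add(q, Mul(-1, Function('G')(-175))) = Add(Mul(-286, Pow(10, Rational(1, 2))), Mul(-1, 0)) = Add(Mul(-286, Pow(10, Rational(1, 2))), 0) = Mul(-286, Pow(10, Rational(1, 2)))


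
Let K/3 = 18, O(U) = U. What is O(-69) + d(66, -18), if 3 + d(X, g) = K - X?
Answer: -84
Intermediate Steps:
K = 54 (K = 3*18 = 54)
d(X, g) = 51 - X (d(X, g) = -3 + (54 - X) = 51 - X)
O(-69) + d(66, -18) = -69 + (51 - 1*66) = -69 + (51 - 66) = -69 - 15 = -84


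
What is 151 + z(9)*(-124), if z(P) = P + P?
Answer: -2081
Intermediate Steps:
z(P) = 2*P
151 + z(9)*(-124) = 151 + (2*9)*(-124) = 151 + 18*(-124) = 151 - 2232 = -2081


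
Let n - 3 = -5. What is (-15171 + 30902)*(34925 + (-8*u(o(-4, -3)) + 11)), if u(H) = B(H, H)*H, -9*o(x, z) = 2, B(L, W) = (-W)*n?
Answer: 44514828712/81 ≈ 5.4957e+8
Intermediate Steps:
n = -2 (n = 3 - 5 = -2)
B(L, W) = 2*W (B(L, W) = -W*(-2) = 2*W)
o(x, z) = -2/9 (o(x, z) = -⅑*2 = -2/9)
u(H) = 2*H² (u(H) = (2*H)*H = 2*H²)
(-15171 + 30902)*(34925 + (-8*u(o(-4, -3)) + 11)) = (-15171 + 30902)*(34925 + (-16*(-2/9)² + 11)) = 15731*(34925 + (-16*4/81 + 11)) = 15731*(34925 + (-8*8/81 + 11)) = 15731*(34925 + (-64/81 + 11)) = 15731*(34925 + 827/81) = 15731*(2829752/81) = 44514828712/81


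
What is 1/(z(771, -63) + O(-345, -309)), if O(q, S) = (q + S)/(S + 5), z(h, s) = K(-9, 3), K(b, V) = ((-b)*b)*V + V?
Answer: -152/36153 ≈ -0.0042044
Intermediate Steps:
K(b, V) = V - V*b² (K(b, V) = (-b²)*V + V = -V*b² + V = V - V*b²)
z(h, s) = -240 (z(h, s) = 3*(1 - 1*(-9)²) = 3*(1 - 1*81) = 3*(1 - 81) = 3*(-80) = -240)
O(q, S) = (S + q)/(5 + S)
1/(z(771, -63) + O(-345, -309)) = 1/(-240 + (-309 - 345)/(5 - 309)) = 1/(-240 - 654/(-304)) = 1/(-240 - 1/304*(-654)) = 1/(-240 + 327/152) = 1/(-36153/152) = -152/36153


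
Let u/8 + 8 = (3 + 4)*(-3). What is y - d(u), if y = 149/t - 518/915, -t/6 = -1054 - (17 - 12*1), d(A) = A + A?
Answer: 898166401/1937970 ≈ 463.46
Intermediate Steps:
u = -232 (u = -64 + 8*((3 + 4)*(-3)) = -64 + 8*(7*(-3)) = -64 + 8*(-21) = -64 - 168 = -232)
d(A) = 2*A
t = 6354 (t = -6*(-1054 - (17 - 12*1)) = -6*(-1054 - (17 - 12)) = -6*(-1054 - 1*5) = -6*(-1054 - 5) = -6*(-1059) = 6354)
y = -1051679/1937970 (y = 149/6354 - 518/915 = -1051679/1937970 ≈ -0.54267)
y - d(u) = -1051679/1937970 - 2*(-232) = -1051679/1937970 - 1*(-464) = -1051679/1937970 + 464 = 898166401/1937970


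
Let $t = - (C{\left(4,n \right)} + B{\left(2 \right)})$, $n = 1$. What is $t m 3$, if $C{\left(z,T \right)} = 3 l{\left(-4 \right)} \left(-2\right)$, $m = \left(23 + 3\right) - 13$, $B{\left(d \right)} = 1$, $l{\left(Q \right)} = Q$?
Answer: $-975$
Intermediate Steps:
$m = 13$ ($m = 26 - 13 = 13$)
$C{\left(z,T \right)} = 24$ ($C{\left(z,T \right)} = 3 \left(-4\right) \left(-2\right) = \left(-12\right) \left(-2\right) = 24$)
$t = -25$ ($t = - (24 + 1) = \left(-1\right) 25 = -25$)
$t m 3 = \left(-25\right) 13 \cdot 3 = \left(-325\right) 3 = -975$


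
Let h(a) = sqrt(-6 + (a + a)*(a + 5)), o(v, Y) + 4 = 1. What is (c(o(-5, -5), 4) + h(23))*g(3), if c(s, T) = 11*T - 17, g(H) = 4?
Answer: 108 + 4*sqrt(1282) ≈ 251.22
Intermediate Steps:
o(v, Y) = -3 (o(v, Y) = -4 + 1 = -3)
c(s, T) = -17 + 11*T
h(a) = sqrt(-6 + 2*a*(5 + a)) (h(a) = sqrt(-6 + (2*a)*(5 + a)) = sqrt(-6 + 2*a*(5 + a)))
(c(o(-5, -5), 4) + h(23))*g(3) = ((-17 + 11*4) + sqrt(-6 + 2*23**2 + 10*23))*4 = ((-17 + 44) + sqrt(-6 + 2*529 + 230))*4 = (27 + sqrt(-6 + 1058 + 230))*4 = (27 + sqrt(1282))*4 = 108 + 4*sqrt(1282)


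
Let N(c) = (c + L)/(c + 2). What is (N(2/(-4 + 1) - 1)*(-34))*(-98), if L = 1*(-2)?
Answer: -36652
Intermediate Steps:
L = -2
N(c) = (-2 + c)/(2 + c) (N(c) = (c - 2)/(c + 2) = (-2 + c)/(2 + c))
(N(2/(-4 + 1) - 1)*(-34))*(-98) = (((-2 + (2/(-4 + 1) - 1))/(2 + (2/(-4 + 1) - 1)))*(-34))*(-98) = (((-2 + (2/(-3) - 1))/(2 + (2/(-3) - 1)))*(-34))*(-98) = (((-2 + (-⅓*2 - 1))/(2 + (-⅓*2 - 1)))*(-34))*(-98) = (((-2 + (-⅔ - 1))/(2 + (-⅔ - 1)))*(-34))*(-98) = (((-2 - 5/3)/(2 - 5/3))*(-34))*(-98) = ((-11/3/(⅓))*(-34))*(-98) = ((3*(-11/3))*(-34))*(-98) = -11*(-34)*(-98) = 374*(-98) = -36652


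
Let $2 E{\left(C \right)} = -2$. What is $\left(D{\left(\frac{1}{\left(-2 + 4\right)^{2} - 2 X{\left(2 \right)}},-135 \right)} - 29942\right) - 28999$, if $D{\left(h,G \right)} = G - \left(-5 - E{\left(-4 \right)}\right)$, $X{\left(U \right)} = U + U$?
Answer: $-59072$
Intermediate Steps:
$E{\left(C \right)} = -1$ ($E{\left(C \right)} = \frac{1}{2} \left(-2\right) = -1$)
$X{\left(U \right)} = 2 U$
$D{\left(h,G \right)} = 4 + G$ ($D{\left(h,G \right)} = G - \left(-5 - -1\right) = G - \left(-5 + 1\right) = G - -4 = G + 4 = 4 + G$)
$\left(D{\left(\frac{1}{\left(-2 + 4\right)^{2} - 2 X{\left(2 \right)}},-135 \right)} - 29942\right) - 28999 = \left(\left(4 - 135\right) - 29942\right) - 28999 = \left(-131 - 29942\right) - 28999 = -30073 - 28999 = -59072$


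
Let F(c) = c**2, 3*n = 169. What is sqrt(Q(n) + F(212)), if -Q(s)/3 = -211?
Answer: sqrt(45577) ≈ 213.49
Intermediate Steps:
n = 169/3 (n = (1/3)*169 = 169/3 ≈ 56.333)
Q(s) = 633 (Q(s) = -3*(-211) = 633)
sqrt(Q(n) + F(212)) = sqrt(633 + 212**2) = sqrt(633 + 44944) = sqrt(45577)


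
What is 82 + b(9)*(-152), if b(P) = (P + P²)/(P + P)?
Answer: -678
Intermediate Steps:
b(P) = (P + P²)/(2*P) (b(P) = (P + P²)/((2*P)) = (P + P²)*(1/(2*P)) = (P + P²)/(2*P))
82 + b(9)*(-152) = 82 + (½ + (½)*9)*(-152) = 82 + (½ + 9/2)*(-152) = 82 + 5*(-152) = 82 - 760 = -678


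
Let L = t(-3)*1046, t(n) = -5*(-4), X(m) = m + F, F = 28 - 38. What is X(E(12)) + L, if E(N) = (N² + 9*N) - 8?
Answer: 21154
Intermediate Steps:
F = -10
E(N) = -8 + N² + 9*N
X(m) = -10 + m (X(m) = m - 10 = -10 + m)
t(n) = 20
L = 20920 (L = 20*1046 = 20920)
X(E(12)) + L = (-10 + (-8 + 12² + 9*12)) + 20920 = (-10 + (-8 + 144 + 108)) + 20920 = (-10 + 244) + 20920 = 234 + 20920 = 21154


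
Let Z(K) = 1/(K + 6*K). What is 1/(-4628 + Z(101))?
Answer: -707/3271995 ≈ -0.00021608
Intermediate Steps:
Z(K) = 1/(7*K)
1/(-4628 + Z(101)) = 1/(-4628 + (1/7)/101) = 1/(-4628 + (1/7)*(1/101)) = 1/(-4628 + 1/707) = 1/(-3271995/707) = -707/3271995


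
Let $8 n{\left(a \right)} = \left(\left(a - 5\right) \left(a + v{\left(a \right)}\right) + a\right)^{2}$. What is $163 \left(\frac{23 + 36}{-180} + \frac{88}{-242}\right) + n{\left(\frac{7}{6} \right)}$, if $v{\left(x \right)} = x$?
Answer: $- \frac{1873573}{17820} \approx -105.14$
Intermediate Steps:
$n{\left(a \right)} = \frac{\left(a + 2 a \left(-5 + a\right)\right)^{2}}{8}$ ($n{\left(a \right)} = \frac{\left(\left(a - 5\right) \left(a + a\right) + a\right)^{2}}{8} = \frac{\left(\left(-5 + a\right) 2 a + a\right)^{2}}{8} = \frac{\left(2 a \left(-5 + a\right) + a\right)^{2}}{8} = \frac{\left(a + 2 a \left(-5 + a\right)\right)^{2}}{8}$)
$163 \left(\frac{23 + 36}{-180} + \frac{88}{-242}\right) + n{\left(\frac{7}{6} \right)} = 163 \left(\frac{23 + 36}{-180} + \frac{88}{-242}\right) + \frac{\left(\frac{7}{6}\right)^{2} \left(-9 + 2 \cdot \frac{7}{6}\right)^{2}}{8} = 163 \left(59 \left(- \frac{1}{180}\right) + 88 \left(- \frac{1}{242}\right)\right) + \frac{\left(7 \cdot \frac{1}{6}\right)^{2} \left(-9 + 2 \cdot 7 \cdot \frac{1}{6}\right)^{2}}{8} = 163 \left(- \frac{59}{180} - \frac{4}{11}\right) + \frac{\left(\frac{7}{6}\right)^{2} \left(-9 + 2 \cdot \frac{7}{6}\right)^{2}}{8} = 163 \left(- \frac{1369}{1980}\right) + \frac{1}{8} \cdot \frac{49}{36} \left(-9 + \frac{7}{3}\right)^{2} = - \frac{223147}{1980} + \frac{1}{8} \cdot \frac{49}{36} \left(- \frac{20}{3}\right)^{2} = - \frac{223147}{1980} + \frac{1}{8} \cdot \frac{49}{36} \cdot \frac{400}{9} = - \frac{223147}{1980} + \frac{1225}{162} = - \frac{1873573}{17820}$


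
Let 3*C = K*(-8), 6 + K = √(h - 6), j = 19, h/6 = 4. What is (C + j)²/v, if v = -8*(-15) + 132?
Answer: 451/84 - 20*√2/9 ≈ 2.2263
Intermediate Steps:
h = 24 (h = 6*4 = 24)
K = -6 + 3*√2 (K = -6 + √(24 - 6) = -6 + √18 = -6 + 3*√2 ≈ -1.7574)
C = 16 - 8*√2 (C = ((-6 + 3*√2)*(-8))/3 = (48 - 24*√2)/3 = 16 - 8*√2 ≈ 4.6863)
v = 252 (v = 120 + 132 = 252)
(C + j)²/v = ((16 - 8*√2) + 19)²/252 = (35 - 8*√2)²*(1/252) = (35 - 8*√2)²/252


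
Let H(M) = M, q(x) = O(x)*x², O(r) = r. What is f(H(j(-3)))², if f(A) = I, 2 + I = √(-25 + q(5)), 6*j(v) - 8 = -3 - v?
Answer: 64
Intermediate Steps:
j(v) = ⅚ - v/6 (j(v) = 4/3 + (-3 - v)/6 = 4/3 + (-½ - v/6) = ⅚ - v/6)
q(x) = x³ (q(x) = x*x² = x³)
I = 8 (I = -2 + √(-25 + 5³) = -2 + √(-25 + 125) = -2 + √100 = -2 + 10 = 8)
f(A) = 8
f(H(j(-3)))² = 8² = 64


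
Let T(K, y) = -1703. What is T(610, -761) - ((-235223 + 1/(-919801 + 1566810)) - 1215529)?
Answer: 937547744440/647009 ≈ 1.4490e+6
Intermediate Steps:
T(610, -761) - ((-235223 + 1/(-919801 + 1566810)) - 1215529) = -1703 - ((-235223 + 1/(-919801 + 1566810)) - 1215529) = -1703 - ((-235223 + 1/647009) - 1215529) = -1703 - (-152191398006/647009 - 1215529) = -1703 - 1*(-938649600767/647009) = -1703 + 938649600767/647009 = 937547744440/647009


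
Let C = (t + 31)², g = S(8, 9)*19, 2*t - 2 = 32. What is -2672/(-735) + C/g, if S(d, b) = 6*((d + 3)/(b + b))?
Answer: 5638768/153615 ≈ 36.707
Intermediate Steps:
t = 17 (t = 1 + (½)*32 = 1 + 16 = 17)
S(d, b) = 3*(3 + d)/b (S(d, b) = 6*((3 + d)/((2*b))) = 6*((3 + d)*(1/(2*b))) = 6*((3 + d)/(2*b)) = 3*(3 + d)/b)
g = 209/3 (g = (3*(3 + 8)/9)*19 = (3*(⅑)*11)*19 = (11/3)*19 = 209/3 ≈ 69.667)
C = 2304 (C = (17 + 31)² = 48² = 2304)
-2672/(-735) + C/g = -2672/(-735) + 2304/(209/3) = -2672*(-1/735) + 2304*(3/209) = 2672/735 + 6912/209 = 5638768/153615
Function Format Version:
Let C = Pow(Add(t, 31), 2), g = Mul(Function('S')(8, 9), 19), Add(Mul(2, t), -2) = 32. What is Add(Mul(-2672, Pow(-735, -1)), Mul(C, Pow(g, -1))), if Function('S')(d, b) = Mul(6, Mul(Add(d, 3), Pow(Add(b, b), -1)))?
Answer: Rational(5638768, 153615) ≈ 36.707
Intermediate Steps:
t = 17 (t = Add(1, Mul(Rational(1, 2), 32)) = Add(1, 16) = 17)
Function('S')(d, b) = Mul(3, Pow(b, -1), Add(3, d)) (Function('S')(d, b) = Mul(6, Mul(Add(3, d), Pow(Mul(2, b), -1))) = Mul(6, Mul(Add(3, d), Mul(Rational(1, 2), Pow(b, -1)))) = Mul(6, Mul(Rational(1, 2), Pow(b, -1), Add(3, d))) = Mul(3, Pow(b, -1), Add(3, d)))
g = Rational(209, 3) (g = Mul(Mul(3, Pow(9, -1), Add(3, 8)), 19) = Mul(Mul(3, Rational(1, 9), 11), 19) = Mul(Rational(11, 3), 19) = Rational(209, 3) ≈ 69.667)
C = 2304 (C = Pow(Add(17, 31), 2) = Pow(48, 2) = 2304)
Add(Mul(-2672, Pow(-735, -1)), Mul(C, Pow(g, -1))) = Add(Mul(-2672, Pow(-735, -1)), Mul(2304, Pow(Rational(209, 3), -1))) = Add(Mul(-2672, Rational(-1, 735)), Mul(2304, Rational(3, 209))) = Add(Rational(2672, 735), Rational(6912, 209)) = Rational(5638768, 153615)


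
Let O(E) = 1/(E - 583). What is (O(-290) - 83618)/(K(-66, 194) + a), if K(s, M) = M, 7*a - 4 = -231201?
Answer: 510989605/200649447 ≈ 2.5467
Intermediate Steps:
a = -231197/7 (a = 4/7 + (⅐)*(-231201) = 4/7 - 231201/7 = -231197/7 ≈ -33028.)
O(E) = 1/(-583 + E)
(O(-290) - 83618)/(K(-66, 194) + a) = (1/(-583 - 290) - 83618)/(194 - 231197/7) = (1/(-873) - 83618)/(-229839/7) = (-1/873 - 83618)*(-7/229839) = -72998515/873*(-7/229839) = 510989605/200649447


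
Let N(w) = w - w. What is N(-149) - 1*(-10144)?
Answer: 10144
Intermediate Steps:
N(w) = 0
N(-149) - 1*(-10144) = 0 - 1*(-10144) = 0 + 10144 = 10144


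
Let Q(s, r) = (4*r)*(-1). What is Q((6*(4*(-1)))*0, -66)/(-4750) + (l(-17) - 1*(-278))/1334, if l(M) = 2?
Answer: 244456/1584125 ≈ 0.15432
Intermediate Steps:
Q(s, r) = -4*r
Q((6*(4*(-1)))*0, -66)/(-4750) + (l(-17) - 1*(-278))/1334 = -4*(-66)/(-4750) + (2 - 1*(-278))/1334 = 264*(-1/4750) + (2 + 278)*(1/1334) = -132/2375 + 280*(1/1334) = -132/2375 + 140/667 = 244456/1584125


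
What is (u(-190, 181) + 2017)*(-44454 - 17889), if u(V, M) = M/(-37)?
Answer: -4641311664/37 ≈ -1.2544e+8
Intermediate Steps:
u(V, M) = -M/37 (u(V, M) = M*(-1/37) = -M/37)
(u(-190, 181) + 2017)*(-44454 - 17889) = (-1/37*181 + 2017)*(-44454 - 17889) = (-181/37 + 2017)*(-62343) = (74448/37)*(-62343) = -4641311664/37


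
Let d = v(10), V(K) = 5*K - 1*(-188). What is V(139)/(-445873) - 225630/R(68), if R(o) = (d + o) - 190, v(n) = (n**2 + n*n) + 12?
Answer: -1117804494/445873 ≈ -2507.0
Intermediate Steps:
V(K) = 188 + 5*K (V(K) = 5*K + 188 = 188 + 5*K)
v(n) = 12 + 2*n**2 (v(n) = (n**2 + n**2) + 12 = 2*n**2 + 12 = 12 + 2*n**2)
d = 212 (d = 12 + 2*10**2 = 12 + 2*100 = 12 + 200 = 212)
R(o) = 22 + o (R(o) = (212 + o) - 190 = 22 + o)
V(139)/(-445873) - 225630/R(68) = (188 + 5*139)/(-445873) - 225630/(22 + 68) = (188 + 695)*(-1/445873) - 225630/90 = 883*(-1/445873) - 225630*1/90 = -883/445873 - 2507 = -1117804494/445873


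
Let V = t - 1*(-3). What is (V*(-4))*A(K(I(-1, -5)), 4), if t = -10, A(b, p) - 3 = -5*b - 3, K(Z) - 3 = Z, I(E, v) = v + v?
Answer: 980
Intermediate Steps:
I(E, v) = 2*v
K(Z) = 3 + Z
A(b, p) = -5*b (A(b, p) = 3 + (-5*b - 3) = 3 + (-3 - 5*b) = -5*b)
V = -7 (V = -10 - 1*(-3) = -10 + 3 = -7)
(V*(-4))*A(K(I(-1, -5)), 4) = (-7*(-4))*(-5*(3 + 2*(-5))) = 28*(-5*(3 - 10)) = 28*(-5*(-7)) = 28*35 = 980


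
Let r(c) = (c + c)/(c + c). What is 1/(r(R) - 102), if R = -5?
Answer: -1/101 ≈ -0.0099010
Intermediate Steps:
r(c) = 1 (r(c) = (2*c)/((2*c)) = (2*c)*(1/(2*c)) = 1)
1/(r(R) - 102) = 1/(1 - 102) = 1/(-101) = -1/101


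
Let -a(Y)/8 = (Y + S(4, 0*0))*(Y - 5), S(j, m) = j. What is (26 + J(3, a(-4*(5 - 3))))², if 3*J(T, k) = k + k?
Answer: 568516/9 ≈ 63168.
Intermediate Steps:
a(Y) = -8*(-5 + Y)*(4 + Y) (a(Y) = -8*(Y + 4)*(Y - 5) = -8*(4 + Y)*(-5 + Y) = -8*(-5 + Y)*(4 + Y))
J(T, k) = 2*k/3 (J(T, k) = (k + k)/3 = (2*k)/3 = 2*k/3)
(26 + J(3, a(-4*(5 - 3))))² = (26 + 2*(160 - 8*16*(5 - 3)² + 8*(-4*(5 - 3)))/3)² = (26 + 2*(160 - 8*(-4*2)² + 8*(-4*2))/3)² = (26 + 2*(160 - 8*(-8)² + 8*(-8))/3)² = (26 + 2*(160 - 8*64 - 64)/3)² = (26 + 2*(160 - 512 - 64)/3)² = (26 + (⅔)*(-416))² = (26 - 832/3)² = (-754/3)² = 568516/9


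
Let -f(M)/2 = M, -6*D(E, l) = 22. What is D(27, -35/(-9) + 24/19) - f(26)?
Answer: 145/3 ≈ 48.333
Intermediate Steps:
D(E, l) = -11/3 (D(E, l) = -⅙*22 = -11/3)
f(M) = -2*M
D(27, -35/(-9) + 24/19) - f(26) = -11/3 - (-2)*26 = -11/3 - 1*(-52) = -11/3 + 52 = 145/3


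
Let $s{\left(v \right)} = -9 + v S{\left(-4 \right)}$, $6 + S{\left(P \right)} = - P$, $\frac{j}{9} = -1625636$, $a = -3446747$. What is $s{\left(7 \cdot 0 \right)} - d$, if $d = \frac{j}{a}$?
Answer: $- \frac{45651447}{3446747} \approx -13.245$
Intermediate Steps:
$j = -14630724$ ($j = 9 \left(-1625636\right) = -14630724$)
$S{\left(P \right)} = -6 - P$
$d = \frac{14630724}{3446747}$ ($d = - \frac{14630724}{-3446747} = \left(-14630724\right) \left(- \frac{1}{3446747}\right) = \frac{14630724}{3446747} \approx 4.2448$)
$s{\left(v \right)} = -9 - 2 v$ ($s{\left(v \right)} = -9 + v \left(-6 - -4\right) = -9 + v \left(-6 + 4\right) = -9 + v \left(-2\right) = -9 - 2 v$)
$s{\left(7 \cdot 0 \right)} - d = \left(-9 - 2 \cdot 7 \cdot 0\right) - \frac{14630724}{3446747} = \left(-9 - 0\right) - \frac{14630724}{3446747} = \left(-9 + 0\right) - \frac{14630724}{3446747} = -9 - \frac{14630724}{3446747} = - \frac{45651447}{3446747}$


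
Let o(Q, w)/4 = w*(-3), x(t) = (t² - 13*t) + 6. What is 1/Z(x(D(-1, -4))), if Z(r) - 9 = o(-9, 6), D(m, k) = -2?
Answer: -1/63 ≈ -0.015873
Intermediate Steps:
x(t) = 6 + t² - 13*t
o(Q, w) = -12*w (o(Q, w) = 4*(w*(-3)) = 4*(-3*w) = -12*w)
Z(r) = -63 (Z(r) = 9 - 12*6 = 9 - 72 = -63)
1/Z(x(D(-1, -4))) = 1/(-63) = -1/63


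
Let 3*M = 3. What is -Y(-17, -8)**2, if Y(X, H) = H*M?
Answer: -64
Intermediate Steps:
M = 1 (M = (1/3)*3 = 1)
Y(X, H) = H (Y(X, H) = H*1 = H)
-Y(-17, -8)**2 = -1*(-8)**2 = -1*64 = -64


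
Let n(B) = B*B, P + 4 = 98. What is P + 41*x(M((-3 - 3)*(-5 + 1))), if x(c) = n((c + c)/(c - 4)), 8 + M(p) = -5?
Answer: 54882/289 ≈ 189.90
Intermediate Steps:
M(p) = -13 (M(p) = -8 - 5 = -13)
P = 94 (P = -4 + 98 = 94)
n(B) = B²
x(c) = 4*c²/(-4 + c)² (x(c) = ((c + c)/(c - 4))² = ((2*c)/(-4 + c))² = (2*c/(-4 + c))² = 4*c²/(-4 + c)²)
P + 41*x(M((-3 - 3)*(-5 + 1))) = 94 + 41*(4*(-13)²/(-4 - 13)²) = 94 + 41*(4*169/(-17)²) = 94 + 41*(4*169*(1/289)) = 94 + 41*(676/289) = 94 + 27716/289 = 54882/289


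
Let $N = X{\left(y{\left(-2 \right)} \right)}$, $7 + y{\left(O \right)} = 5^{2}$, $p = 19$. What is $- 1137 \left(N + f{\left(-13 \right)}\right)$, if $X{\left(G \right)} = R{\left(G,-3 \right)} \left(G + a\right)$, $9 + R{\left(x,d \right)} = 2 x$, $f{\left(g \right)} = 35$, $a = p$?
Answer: $-1175658$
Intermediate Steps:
$a = 19$
$y{\left(O \right)} = 18$ ($y{\left(O \right)} = -7 + 5^{2} = -7 + 25 = 18$)
$R{\left(x,d \right)} = -9 + 2 x$
$X{\left(G \right)} = \left(-9 + 2 G\right) \left(19 + G\right)$ ($X{\left(G \right)} = \left(-9 + 2 G\right) \left(G + 19\right) = \left(-9 + 2 G\right) \left(19 + G\right)$)
$N = 999$ ($N = \left(-9 + 2 \cdot 18\right) \left(19 + 18\right) = \left(-9 + 36\right) 37 = 27 \cdot 37 = 999$)
$- 1137 \left(N + f{\left(-13 \right)}\right) = - 1137 \left(999 + 35\right) = \left(-1137\right) 1034 = -1175658$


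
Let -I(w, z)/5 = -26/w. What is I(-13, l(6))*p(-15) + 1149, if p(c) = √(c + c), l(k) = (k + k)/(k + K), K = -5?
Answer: 1149 - 10*I*√30 ≈ 1149.0 - 54.772*I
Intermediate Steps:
l(k) = 2*k/(-5 + k) (l(k) = (k + k)/(k - 5) = (2*k)/(-5 + k) = 2*k/(-5 + k))
I(w, z) = 130/w (I(w, z) = -(-130)/w = 130/w)
p(c) = √2*√c (p(c) = √(2*c) = √2*√c)
I(-13, l(6))*p(-15) + 1149 = (130/(-13))*(√2*√(-15)) + 1149 = (130*(-1/13))*(√2*(I*√15)) + 1149 = -10*I*√30 + 1149 = 1149 - 10*I*√30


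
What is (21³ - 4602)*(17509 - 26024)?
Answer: -39671385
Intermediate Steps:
(21³ - 4602)*(17509 - 26024) = (9261 - 4602)*(-8515) = 4659*(-8515) = -39671385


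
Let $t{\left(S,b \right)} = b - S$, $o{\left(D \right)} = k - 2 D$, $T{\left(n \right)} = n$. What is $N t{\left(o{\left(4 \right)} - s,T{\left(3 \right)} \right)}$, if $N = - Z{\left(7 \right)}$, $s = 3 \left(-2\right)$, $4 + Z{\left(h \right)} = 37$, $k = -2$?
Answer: $-231$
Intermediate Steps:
$Z{\left(h \right)} = 33$ ($Z{\left(h \right)} = -4 + 37 = 33$)
$o{\left(D \right)} = -2 - 2 D$
$s = -6$
$N = -33$ ($N = \left(-1\right) 33 = -33$)
$N t{\left(o{\left(4 \right)} - s,T{\left(3 \right)} \right)} = - 33 \left(3 - \left(\left(-2 - 8\right) - -6\right)\right) = - 33 \left(3 - \left(\left(-2 - 8\right) + 6\right)\right) = - 33 \left(3 - \left(-10 + 6\right)\right) = - 33 \left(3 - -4\right) = - 33 \left(3 + 4\right) = \left(-33\right) 7 = -231$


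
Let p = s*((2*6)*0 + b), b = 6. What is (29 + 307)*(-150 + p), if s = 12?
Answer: -26208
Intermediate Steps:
p = 72 (p = 12*((2*6)*0 + 6) = 12*(12*0 + 6) = 12*(0 + 6) = 12*6 = 72)
(29 + 307)*(-150 + p) = (29 + 307)*(-150 + 72) = 336*(-78) = -26208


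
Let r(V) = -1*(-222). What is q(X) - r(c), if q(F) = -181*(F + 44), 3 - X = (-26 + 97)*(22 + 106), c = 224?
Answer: 1636199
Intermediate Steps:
r(V) = 222
X = -9085 (X = 3 - (-26 + 97)*(22 + 106) = 3 - 71*128 = 3 - 1*9088 = 3 - 9088 = -9085)
q(F) = -7964 - 181*F (q(F) = -181*(44 + F) = -7964 - 181*F)
q(X) - r(c) = (-7964 - 181*(-9085)) - 1*222 = (-7964 + 1644385) - 222 = 1636421 - 222 = 1636199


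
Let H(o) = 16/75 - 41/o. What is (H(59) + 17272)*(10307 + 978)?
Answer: 172494540533/885 ≈ 1.9491e+8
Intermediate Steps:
H(o) = 16/75 - 41/o (H(o) = 16*(1/75) - 41/o = 16/75 - 41/o)
(H(59) + 17272)*(10307 + 978) = ((16/75 - 41/59) + 17272)*(10307 + 978) = ((16/75 - 41*1/59) + 17272)*11285 = ((16/75 - 41/59) + 17272)*11285 = (-2131/4425 + 17272)*11285 = (76426469/4425)*11285 = 172494540533/885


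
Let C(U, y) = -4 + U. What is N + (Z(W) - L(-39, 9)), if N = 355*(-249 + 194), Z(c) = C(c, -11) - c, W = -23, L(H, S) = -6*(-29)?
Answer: -19703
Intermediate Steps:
L(H, S) = 174
Z(c) = -4 (Z(c) = (-4 + c) - c = -4)
N = -19525 (N = 355*(-55) = -19525)
N + (Z(W) - L(-39, 9)) = -19525 + (-4 - 1*174) = -19525 + (-4 - 174) = -19525 - 178 = -19703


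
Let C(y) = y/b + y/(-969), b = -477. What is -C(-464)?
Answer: -223648/154071 ≈ -1.4516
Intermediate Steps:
C(y) = -482*y/154071 (C(y) = y/(-477) + y/(-969) = y*(-1/477) + y*(-1/969) = -y/477 - y/969 = -482*y/154071)
-C(-464) = -(-482)*(-464)/154071 = -1*223648/154071 = -223648/154071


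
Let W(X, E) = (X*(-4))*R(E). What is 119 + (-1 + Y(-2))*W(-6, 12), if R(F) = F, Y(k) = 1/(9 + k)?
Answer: -895/7 ≈ -127.86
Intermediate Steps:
W(X, E) = -4*E*X (W(X, E) = (X*(-4))*E = (-4*X)*E = -4*E*X)
119 + (-1 + Y(-2))*W(-6, 12) = 119 + (-1 + 1/(9 - 2))*(-4*12*(-6)) = 119 + (-1 + 1/7)*288 = 119 - 6/7*288 = 119 - 1728/7 = -895/7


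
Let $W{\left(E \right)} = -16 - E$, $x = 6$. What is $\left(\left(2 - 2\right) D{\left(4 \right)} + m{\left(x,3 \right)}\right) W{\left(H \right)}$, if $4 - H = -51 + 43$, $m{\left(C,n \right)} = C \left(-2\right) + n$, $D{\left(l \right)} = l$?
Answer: $252$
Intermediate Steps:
$m{\left(C,n \right)} = n - 2 C$ ($m{\left(C,n \right)} = - 2 C + n = n - 2 C$)
$H = 12$ ($H = 4 - \left(-51 + 43\right) = 4 - -8 = 4 + 8 = 12$)
$\left(\left(2 - 2\right) D{\left(4 \right)} + m{\left(x,3 \right)}\right) W{\left(H \right)} = \left(\left(2 - 2\right) 4 + \left(3 - 12\right)\right) \left(-16 - 12\right) = \left(0 \cdot 4 - 9\right) \left(-28\right) = \left(0 - 9\right) \left(-28\right) = \left(-9\right) \left(-28\right) = 252$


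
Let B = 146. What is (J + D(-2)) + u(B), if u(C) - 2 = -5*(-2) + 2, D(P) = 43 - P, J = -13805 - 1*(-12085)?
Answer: -1661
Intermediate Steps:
J = -1720 (J = -13805 + 12085 = -1720)
u(C) = 14 (u(C) = 2 + (-5*(-2) + 2) = 2 + (10 + 2) = 2 + 12 = 14)
(J + D(-2)) + u(B) = (-1720 + (43 - 1*(-2))) + 14 = (-1720 + (43 + 2)) + 14 = (-1720 + 45) + 14 = -1675 + 14 = -1661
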